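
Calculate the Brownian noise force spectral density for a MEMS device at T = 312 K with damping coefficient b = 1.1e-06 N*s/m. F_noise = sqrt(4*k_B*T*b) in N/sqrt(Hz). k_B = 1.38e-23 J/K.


Step 1: Compute 4 * k_B * T * b
= 4 * 1.38e-23 * 312 * 1.1e-06
= 1.8945e-26 N^2/Hz
Step 2: F_noise = sqrt(1.8945e-26)
F_noise = 1.38e-13 N/sqrt(Hz)


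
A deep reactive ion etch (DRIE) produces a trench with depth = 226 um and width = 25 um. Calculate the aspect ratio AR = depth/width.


Step 1: AR = depth / width
Step 2: AR = 226 / 25
AR = 9.0


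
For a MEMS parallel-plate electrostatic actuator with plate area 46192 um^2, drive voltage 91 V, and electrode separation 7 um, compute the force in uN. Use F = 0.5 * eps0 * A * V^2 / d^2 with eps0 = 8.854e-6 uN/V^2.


Step 1: Identify parameters.
eps0 = 8.854e-6 uN/V^2, A = 46192 um^2, V = 91 V, d = 7 um
Step 2: Compute V^2 = 91^2 = 8281
Step 3: Compute d^2 = 7^2 = 49
Step 4: F = 0.5 * 8.854e-6 * 46192 * 8281 / 49
F = 34.559 uN


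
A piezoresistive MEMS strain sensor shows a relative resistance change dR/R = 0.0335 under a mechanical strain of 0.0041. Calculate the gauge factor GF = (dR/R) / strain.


Step 1: Identify values.
dR/R = 0.0335, strain = 0.0041
Step 2: GF = (dR/R) / strain = 0.0335 / 0.0041
GF = 8.2


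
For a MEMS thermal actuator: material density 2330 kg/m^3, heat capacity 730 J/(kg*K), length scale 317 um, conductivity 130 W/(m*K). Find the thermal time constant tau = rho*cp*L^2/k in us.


Step 1: Convert L to m: L = 317e-6 m
Step 2: L^2 = (317e-6)^2 = 1.00489e-07 m^2
Step 3: tau = 2330 * 730 * 1.00489e-07 / 130 = 1.31478262e-03 s
Step 4: Convert to microseconds (multiply by 1e6).
tau = 1314.783 us


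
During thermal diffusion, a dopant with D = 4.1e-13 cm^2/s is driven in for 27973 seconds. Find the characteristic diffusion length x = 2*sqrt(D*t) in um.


Step 1: Compute D*t = 4.1e-13 * 27973 = 1.146893e-08 cm^2
Step 2: sqrt(D*t) = 1.07093e-04 cm
Step 3: x = 2 * 1.07093e-04 cm = 2.14186e-04 cm
Step 4: Convert to um (1 cm = 1e4 um): x = 2.142 um


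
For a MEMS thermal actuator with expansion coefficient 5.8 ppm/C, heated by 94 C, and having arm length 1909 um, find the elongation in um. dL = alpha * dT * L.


Step 1: Convert CTE: alpha = 5.8 ppm/C = 5.8e-6 /C
Step 2: dL = 5.8e-6 * 94 * 1909
dL = 1.0408 um


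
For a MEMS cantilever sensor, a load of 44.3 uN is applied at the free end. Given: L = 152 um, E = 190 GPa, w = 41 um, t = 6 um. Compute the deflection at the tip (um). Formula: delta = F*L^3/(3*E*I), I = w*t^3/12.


Step 1: Calculate the second moment of area.
I = w * t^3 / 12 = 41 * 6^3 / 12 = 738.0 um^4
Step 2: Convert E to consistent units (1 GPa = 1000 uN/um^2).
E = 190 GPa = 190000 uN/um^2
Step 3: Calculate tip deflection.
delta = F * L^3 / (3 * E * I)
delta = 44.3 * 152^3 / (3 * 190000 * 738.0)
delta = 0.3698 um


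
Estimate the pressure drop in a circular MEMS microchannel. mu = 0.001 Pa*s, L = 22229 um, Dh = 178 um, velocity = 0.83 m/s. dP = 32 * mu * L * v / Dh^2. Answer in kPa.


Step 1: Convert to SI: L = 22229e-6 m, Dh = 178e-6 m
Step 2: dP = 32 * 0.001 * 22229e-6 * 0.83 / (178e-6)^2
Step 3: dP = 18634.08 Pa
Step 4: Convert to kPa: dP = 18.63 kPa


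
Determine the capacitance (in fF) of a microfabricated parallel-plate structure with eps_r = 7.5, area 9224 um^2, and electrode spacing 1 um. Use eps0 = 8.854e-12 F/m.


Step 1: Convert area to m^2: A = 9224e-12 m^2
Step 2: Convert gap to m: d = 1e-6 m
Step 3: C = eps0 * eps_r * A / d
C = 8.854e-12 * 7.5 * 9224e-12 / 1e-6
Step 4: Convert to fF (multiply by 1e15).
C = 612.52 fF


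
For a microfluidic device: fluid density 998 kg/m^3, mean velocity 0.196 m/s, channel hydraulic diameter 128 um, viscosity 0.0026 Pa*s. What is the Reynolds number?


Step 1: Convert Dh to meters: Dh = 128e-6 m
Step 2: Re = rho * v * Dh / mu
Re = 998 * 0.196 * 128e-6 / 0.0026
Re = 9.63


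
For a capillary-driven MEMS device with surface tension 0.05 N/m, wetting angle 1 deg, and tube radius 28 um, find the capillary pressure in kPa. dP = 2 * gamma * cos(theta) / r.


Step 1: cos(1 deg) = 0.9998
Step 2: Convert r to m: r = 28e-6 m
Step 3: dP = 2 * 0.05 * 0.9998 / 28e-6 = 3570.7 Pa
Step 4: Convert Pa to kPa (divide by 1000).
dP = 3.57 kPa


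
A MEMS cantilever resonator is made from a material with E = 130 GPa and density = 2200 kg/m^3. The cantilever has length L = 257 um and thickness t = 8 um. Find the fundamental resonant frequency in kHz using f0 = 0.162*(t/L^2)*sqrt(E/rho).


Step 1: Convert units to SI.
t_SI = 8e-6 m, L_SI = 257e-6 m
Step 2: Calculate sqrt(E/rho).
sqrt(130e9 / 2200) = 7687.06 m/s
Step 3: Compute f0.
f0 = 0.162 * 8e-6 / (257e-6)^2 * 7687.06 = 150833.9 Hz = 150.83 kHz


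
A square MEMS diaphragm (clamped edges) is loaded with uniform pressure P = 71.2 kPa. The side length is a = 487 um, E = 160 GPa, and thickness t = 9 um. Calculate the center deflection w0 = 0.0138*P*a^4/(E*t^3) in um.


Step 1: Convert pressure to compatible units (E is in GPa, so P in GPa).
P = 71.2 kPa = 71.2e-6 GPa
Step 2: Compute numerator: 0.0138 * P * a^4.
a^4 = 487^4 = 56249134561
numerator = 0.0138 * 71.2e-6 * 56249134561 = 5.52681e+04
Step 3: Compute denominator: E * t^3 = 160 * 9^3 = 116640
Step 4: w0 = numerator / denominator = 5.52681e+04 / 116640 = 0.4738 um


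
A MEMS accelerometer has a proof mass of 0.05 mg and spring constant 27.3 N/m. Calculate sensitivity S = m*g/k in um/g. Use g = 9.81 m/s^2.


Step 1: Convert mass: m = 0.05 mg = 5.00e-08 kg
Step 2: S = m * g / k = 5.00e-08 * 9.81 / 27.3
Step 3: S = 1.80e-08 m/g
Step 4: Convert to um/g: S = 0.018 um/g


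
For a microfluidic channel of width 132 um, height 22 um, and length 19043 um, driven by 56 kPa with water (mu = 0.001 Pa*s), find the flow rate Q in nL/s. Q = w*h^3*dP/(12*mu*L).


Step 1: Convert all dimensions to SI (meters).
w = 132e-6 m, h = 22e-6 m, L = 19043e-6 m, dP = 56e3 Pa
Step 2: Q = w * h^3 * dP / (12 * mu * L)
Q = 132e-6 * (22e-6)^3 * 56e3 / (12 * 0.001 * 19043e-6) = 3.444398e-10 m^3/s
Step 3: Convert Q from m^3/s to nL/s (1 m^3 = 1e12 nL, so multiply by 1e12).
Q = 344.44 nL/s


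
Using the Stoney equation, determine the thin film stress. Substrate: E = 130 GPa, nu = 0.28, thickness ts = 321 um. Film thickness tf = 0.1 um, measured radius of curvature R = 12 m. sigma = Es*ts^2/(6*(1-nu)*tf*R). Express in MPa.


Step 1: Compute numerator: Es * ts^2 = 130 * 321^2 = 13395330 (GPa*um^2)
Step 2: Compute denominator (R in um): 6*(1-nu)*tf*R = 6*0.72*0.1*12e6 = 5184000.0 (um^2)
Step 3: sigma (GPa) = 13395330 / 5184000.0 = 2.583976e+00 GPa
Step 4: Convert to MPa (x1000): sigma = 2584.0 MPa


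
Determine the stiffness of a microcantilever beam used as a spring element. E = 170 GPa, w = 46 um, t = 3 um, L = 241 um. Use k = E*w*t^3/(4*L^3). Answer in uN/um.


Step 1: Convert E to consistent units (1 GPa = 1000 uN/um^2).
E = 170 GPa = 170000 uN/um^2
Step 2: Compute t^3 = 3^3 = 27
Step 3: Compute L^3 = 241^3 = 13997521
Step 4: k = 170000 * 46 * 27 / (4 * 13997521)
k = 3.771 uN/um


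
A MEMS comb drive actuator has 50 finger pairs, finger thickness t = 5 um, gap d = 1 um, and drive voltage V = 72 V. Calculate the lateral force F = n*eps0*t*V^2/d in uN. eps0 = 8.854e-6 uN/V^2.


Step 1: Parameters: n=50, eps0=8.854e-6 uN/V^2, t=5 um, V=72 V, d=1 um
Step 2: V^2 = 5184
Step 3: F = 50 * 8.854e-6 * 5 * 5184 / 1
F = 11.475 uN


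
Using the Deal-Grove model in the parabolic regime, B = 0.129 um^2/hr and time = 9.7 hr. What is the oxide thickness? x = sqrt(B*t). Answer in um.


Step 1: Compute B*t = 0.129 * 9.7 = 1.2513
Step 2: x = sqrt(1.2513)
x = 1.119 um


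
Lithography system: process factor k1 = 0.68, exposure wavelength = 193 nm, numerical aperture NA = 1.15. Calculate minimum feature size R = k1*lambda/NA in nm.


Step 1: Identify values: k1 = 0.68, lambda = 193 nm, NA = 1.15
Step 2: R = k1 * lambda / NA
R = 0.68 * 193 / 1.15
R = 114.1 nm


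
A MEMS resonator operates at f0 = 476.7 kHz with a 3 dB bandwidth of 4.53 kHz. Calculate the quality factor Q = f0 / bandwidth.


Step 1: Q = f0 / bandwidth
Step 2: Q = 476.7 / 4.53
Q = 105.2


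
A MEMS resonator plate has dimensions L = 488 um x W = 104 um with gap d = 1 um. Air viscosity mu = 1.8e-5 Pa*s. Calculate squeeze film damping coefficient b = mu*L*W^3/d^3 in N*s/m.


Step 1: Convert to SI.
L = 488e-6 m, W = 104e-6 m, d = 1e-6 m
Step 2: W^3 = (104e-6)^3 = 1.12e-12 m^3
Step 3: d^3 = (1e-6)^3 = 1.00e-18 m^3
Step 4: b = 1.8e-5 * 488e-6 * 1.12e-12 / 1.00e-18
b = 9.88e-03 N*s/m


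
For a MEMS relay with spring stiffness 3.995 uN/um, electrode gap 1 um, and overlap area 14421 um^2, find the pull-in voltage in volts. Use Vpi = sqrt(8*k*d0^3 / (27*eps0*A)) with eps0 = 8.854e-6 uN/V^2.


Step 1: Compute numerator: 8 * k * d0^3 = 8 * 3.995 * 1^3 = 31.96
Step 2: Compute denominator: 27 * eps0 * A = 27 * 8.854e-6 * 14421 = 3.447455
Step 3: Vpi = sqrt(31.96 / 3.447455)
Vpi = 3.04 V


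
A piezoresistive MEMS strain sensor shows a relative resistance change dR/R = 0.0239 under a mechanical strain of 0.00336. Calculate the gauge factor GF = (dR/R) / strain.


Step 1: Identify values.
dR/R = 0.0239, strain = 0.00336
Step 2: GF = (dR/R) / strain = 0.0239 / 0.00336
GF = 7.1


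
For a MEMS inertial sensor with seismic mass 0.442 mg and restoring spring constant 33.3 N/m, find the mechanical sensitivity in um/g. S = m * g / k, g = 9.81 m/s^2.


Step 1: Convert mass: m = 0.442 mg = 4.42e-07 kg
Step 2: S = m * g / k = 4.42e-07 * 9.81 / 33.3
Step 3: S = 1.30e-07 m/g
Step 4: Convert to um/g: S = 0.13 um/g


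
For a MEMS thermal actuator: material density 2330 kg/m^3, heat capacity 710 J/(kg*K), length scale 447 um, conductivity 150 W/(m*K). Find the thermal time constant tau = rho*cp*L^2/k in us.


Step 1: Convert L to m: L = 447e-6 m
Step 2: L^2 = (447e-6)^2 = 1.99809e-07 m^2
Step 3: tau = 2330 * 710 * 1.99809e-07 / 150 = 2.20362686e-03 s
Step 4: Convert to microseconds (multiply by 1e6).
tau = 2203.627 us


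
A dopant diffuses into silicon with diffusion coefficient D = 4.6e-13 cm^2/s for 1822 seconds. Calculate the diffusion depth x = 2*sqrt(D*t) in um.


Step 1: Compute D*t = 4.6e-13 * 1822 = 8.3812e-10 cm^2
Step 2: sqrt(D*t) = 2.895e-05 cm
Step 3: x = 2 * 2.895e-05 cm = 5.79e-05 cm
Step 4: Convert to um (1 cm = 1e4 um): x = 0.579 um


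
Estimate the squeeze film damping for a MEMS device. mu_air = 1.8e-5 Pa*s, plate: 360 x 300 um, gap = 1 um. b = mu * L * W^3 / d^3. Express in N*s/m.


Step 1: Convert to SI.
L = 360e-6 m, W = 300e-6 m, d = 1e-6 m
Step 2: W^3 = (300e-6)^3 = 2.70e-11 m^3
Step 3: d^3 = (1e-6)^3 = 1.00e-18 m^3
Step 4: b = 1.8e-5 * 360e-6 * 2.70e-11 / 1.00e-18
b = 1.75e-01 N*s/m


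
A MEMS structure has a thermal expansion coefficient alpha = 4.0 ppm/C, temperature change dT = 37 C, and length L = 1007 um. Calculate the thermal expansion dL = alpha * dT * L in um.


Step 1: Convert CTE: alpha = 4.0 ppm/C = 4.0e-6 /C
Step 2: dL = 4.0e-6 * 37 * 1007
dL = 0.149 um


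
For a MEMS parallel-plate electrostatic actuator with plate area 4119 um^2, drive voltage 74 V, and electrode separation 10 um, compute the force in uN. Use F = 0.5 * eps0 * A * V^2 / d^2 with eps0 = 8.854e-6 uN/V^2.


Step 1: Identify parameters.
eps0 = 8.854e-6 uN/V^2, A = 4119 um^2, V = 74 V, d = 10 um
Step 2: Compute V^2 = 74^2 = 5476
Step 3: Compute d^2 = 10^2 = 100
Step 4: F = 0.5 * 8.854e-6 * 4119 * 5476 / 100
F = 0.999 uN


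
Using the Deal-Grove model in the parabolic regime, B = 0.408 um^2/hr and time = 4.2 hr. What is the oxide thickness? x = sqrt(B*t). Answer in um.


Step 1: Compute B*t = 0.408 * 4.2 = 1.7136
Step 2: x = sqrt(1.7136)
x = 1.309 um


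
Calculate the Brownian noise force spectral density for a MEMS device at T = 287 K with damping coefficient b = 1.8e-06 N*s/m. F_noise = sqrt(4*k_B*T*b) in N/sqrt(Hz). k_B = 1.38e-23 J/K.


Step 1: Compute 4 * k_B * T * b
= 4 * 1.38e-23 * 287 * 1.8e-06
= 2.8516e-26 N^2/Hz
Step 2: F_noise = sqrt(2.8516e-26)
F_noise = 1.69e-13 N/sqrt(Hz)


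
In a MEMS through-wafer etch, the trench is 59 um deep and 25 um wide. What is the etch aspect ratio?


Step 1: AR = depth / width
Step 2: AR = 59 / 25
AR = 2.4


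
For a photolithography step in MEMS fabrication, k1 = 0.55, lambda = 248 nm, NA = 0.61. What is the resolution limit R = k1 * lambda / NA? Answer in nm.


Step 1: Identify values: k1 = 0.55, lambda = 248 nm, NA = 0.61
Step 2: R = k1 * lambda / NA
R = 0.55 * 248 / 0.61
R = 223.6 nm


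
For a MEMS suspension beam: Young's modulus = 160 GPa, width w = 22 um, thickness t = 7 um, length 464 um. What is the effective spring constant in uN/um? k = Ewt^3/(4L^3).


Step 1: Convert E to consistent units (1 GPa = 1000 uN/um^2).
E = 160 GPa = 160000 uN/um^2
Step 2: Compute t^3 = 7^3 = 343
Step 3: Compute L^3 = 464^3 = 99897344
Step 4: k = 160000 * 22 * 343 / (4 * 99897344)
k = 3.0215 uN/um


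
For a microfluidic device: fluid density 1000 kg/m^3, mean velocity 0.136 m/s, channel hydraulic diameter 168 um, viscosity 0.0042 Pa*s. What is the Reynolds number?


Step 1: Convert Dh to meters: Dh = 168e-6 m
Step 2: Re = rho * v * Dh / mu
Re = 1000 * 0.136 * 168e-6 / 0.0042
Re = 5.44


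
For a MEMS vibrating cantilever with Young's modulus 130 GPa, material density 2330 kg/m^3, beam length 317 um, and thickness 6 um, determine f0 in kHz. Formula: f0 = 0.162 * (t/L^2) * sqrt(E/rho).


Step 1: Convert units to SI.
t_SI = 6e-6 m, L_SI = 317e-6 m
Step 2: Calculate sqrt(E/rho).
sqrt(130e9 / 2330) = 7469.54 m/s
Step 3: Compute f0.
f0 = 0.162 * 6e-6 / (317e-6)^2 * 7469.54 = 72250.6 Hz = 72.25 kHz


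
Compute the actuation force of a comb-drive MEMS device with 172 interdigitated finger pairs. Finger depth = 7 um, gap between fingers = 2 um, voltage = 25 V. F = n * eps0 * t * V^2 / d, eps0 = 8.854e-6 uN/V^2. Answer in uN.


Step 1: Parameters: n=172, eps0=8.854e-6 uN/V^2, t=7 um, V=25 V, d=2 um
Step 2: V^2 = 625
Step 3: F = 172 * 8.854e-6 * 7 * 625 / 2
F = 3.331 uN


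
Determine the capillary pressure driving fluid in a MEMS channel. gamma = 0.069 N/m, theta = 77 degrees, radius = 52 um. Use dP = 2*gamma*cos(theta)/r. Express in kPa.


Step 1: cos(77 deg) = 0.225
Step 2: Convert r to m: r = 52e-6 m
Step 3: dP = 2 * 0.069 * 0.225 / 52e-6 = 597.1 Pa
Step 4: Convert Pa to kPa (divide by 1000).
dP = 0.6 kPa


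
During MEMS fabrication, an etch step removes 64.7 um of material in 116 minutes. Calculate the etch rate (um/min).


Step 1: Etch rate = depth / time
Step 2: rate = 64.7 / 116
rate = 0.558 um/min


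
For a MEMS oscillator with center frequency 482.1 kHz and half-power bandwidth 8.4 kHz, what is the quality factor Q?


Step 1: Q = f0 / bandwidth
Step 2: Q = 482.1 / 8.4
Q = 57.4


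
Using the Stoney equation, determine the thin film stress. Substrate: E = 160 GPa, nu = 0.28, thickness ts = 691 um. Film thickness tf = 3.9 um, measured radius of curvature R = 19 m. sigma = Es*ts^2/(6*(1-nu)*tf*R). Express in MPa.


Step 1: Compute numerator: Es * ts^2 = 160 * 691^2 = 76396960 (GPa*um^2)
Step 2: Compute denominator (R in um): 6*(1-nu)*tf*R = 6*0.72*3.9*19e6 = 320112000.0 (um^2)
Step 3: sigma (GPa) = 76396960 / 320112000.0 = 2.38657e-01 GPa
Step 4: Convert to MPa (x1000): sigma = 238.7 MPa


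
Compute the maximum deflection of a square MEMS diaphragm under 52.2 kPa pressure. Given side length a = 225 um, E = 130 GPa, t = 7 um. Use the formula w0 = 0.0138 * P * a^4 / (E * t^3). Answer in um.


Step 1: Convert pressure to compatible units (E is in GPa, so P in GPa).
P = 52.2 kPa = 52.2e-6 GPa
Step 2: Compute numerator: 0.0138 * P * a^4.
a^4 = 225^4 = 2562890625
numerator = 0.0138 * 52.2e-6 * 2562890625 = 1.8462e+03
Step 3: Compute denominator: E * t^3 = 130 * 7^3 = 44590
Step 4: w0 = numerator / denominator = 1.8462e+03 / 44590 = 0.0414 um


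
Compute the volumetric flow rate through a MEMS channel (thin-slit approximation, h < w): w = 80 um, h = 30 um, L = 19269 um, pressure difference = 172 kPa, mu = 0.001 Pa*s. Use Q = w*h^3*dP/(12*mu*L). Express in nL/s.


Step 1: Convert all dimensions to SI (meters).
w = 80e-6 m, h = 30e-6 m, L = 19269e-6 m, dP = 172e3 Pa
Step 2: Q = w * h^3 * dP / (12 * mu * L)
Q = 80e-6 * (30e-6)^3 * 172e3 / (12 * 0.001 * 19269e-6) = 1.60672583e-09 m^3/s
Step 3: Convert Q from m^3/s to nL/s (1 m^3 = 1e12 nL, so multiply by 1e12).
Q = 1606.726 nL/s


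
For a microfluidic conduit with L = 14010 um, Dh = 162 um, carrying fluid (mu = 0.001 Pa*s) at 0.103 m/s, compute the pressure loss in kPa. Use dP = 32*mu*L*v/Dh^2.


Step 1: Convert to SI: L = 14010e-6 m, Dh = 162e-6 m
Step 2: dP = 32 * 0.001 * 14010e-6 * 0.103 / (162e-6)^2
Step 3: dP = 1759.52 Pa
Step 4: Convert to kPa: dP = 1.76 kPa


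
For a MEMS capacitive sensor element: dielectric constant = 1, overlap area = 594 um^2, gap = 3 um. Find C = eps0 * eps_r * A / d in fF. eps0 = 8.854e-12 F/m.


Step 1: Convert area to m^2: A = 594e-12 m^2
Step 2: Convert gap to m: d = 3e-6 m
Step 3: C = eps0 * eps_r * A / d
C = 8.854e-12 * 1 * 594e-12 / 3e-6
Step 4: Convert to fF (multiply by 1e15).
C = 1.75 fF


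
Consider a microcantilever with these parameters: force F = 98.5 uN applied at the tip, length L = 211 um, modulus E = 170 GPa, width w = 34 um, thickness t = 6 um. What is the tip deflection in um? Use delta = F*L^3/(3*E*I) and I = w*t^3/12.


Step 1: Calculate the second moment of area.
I = w * t^3 / 12 = 34 * 6^3 / 12 = 612.0 um^4
Step 2: Convert E to consistent units (1 GPa = 1000 uN/um^2).
E = 170 GPa = 170000 uN/um^2
Step 3: Calculate tip deflection.
delta = F * L^3 / (3 * E * I)
delta = 98.5 * 211^3 / (3 * 170000 * 612.0)
delta = 2.9646 um


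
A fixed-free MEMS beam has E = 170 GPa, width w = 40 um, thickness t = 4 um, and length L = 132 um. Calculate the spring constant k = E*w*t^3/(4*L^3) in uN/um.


Step 1: Convert E to consistent units (1 GPa = 1000 uN/um^2).
E = 170 GPa = 170000 uN/um^2
Step 2: Compute t^3 = 4^3 = 64
Step 3: Compute L^3 = 132^3 = 2299968
Step 4: k = 170000 * 40 * 64 / (4 * 2299968)
k = 47.305 uN/um


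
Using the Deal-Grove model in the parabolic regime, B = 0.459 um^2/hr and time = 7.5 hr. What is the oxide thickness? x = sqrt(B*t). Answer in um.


Step 1: Compute B*t = 0.459 * 7.5 = 3.4425
Step 2: x = sqrt(3.4425)
x = 1.855 um


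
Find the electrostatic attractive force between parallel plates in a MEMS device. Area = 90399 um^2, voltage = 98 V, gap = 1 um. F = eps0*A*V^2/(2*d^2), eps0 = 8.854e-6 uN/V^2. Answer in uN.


Step 1: Identify parameters.
eps0 = 8.854e-6 uN/V^2, A = 90399 um^2, V = 98 V, d = 1 um
Step 2: Compute V^2 = 98^2 = 9604
Step 3: Compute d^2 = 1^2 = 1
Step 4: F = 0.5 * 8.854e-6 * 90399 * 9604 / 1
F = 3843.486 uN


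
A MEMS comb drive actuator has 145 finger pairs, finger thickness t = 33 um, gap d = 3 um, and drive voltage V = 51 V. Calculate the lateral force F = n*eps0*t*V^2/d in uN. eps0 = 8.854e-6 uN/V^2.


Step 1: Parameters: n=145, eps0=8.854e-6 uN/V^2, t=33 um, V=51 V, d=3 um
Step 2: V^2 = 2601
Step 3: F = 145 * 8.854e-6 * 33 * 2601 / 3
F = 36.732 uN


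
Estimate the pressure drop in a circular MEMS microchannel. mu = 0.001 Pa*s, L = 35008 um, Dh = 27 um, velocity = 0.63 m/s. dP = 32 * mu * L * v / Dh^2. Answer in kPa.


Step 1: Convert to SI: L = 35008e-6 m, Dh = 27e-6 m
Step 2: dP = 32 * 0.001 * 35008e-6 * 0.63 / (27e-6)^2
Step 3: dP = 968122.47 Pa
Step 4: Convert to kPa: dP = 968.12 kPa


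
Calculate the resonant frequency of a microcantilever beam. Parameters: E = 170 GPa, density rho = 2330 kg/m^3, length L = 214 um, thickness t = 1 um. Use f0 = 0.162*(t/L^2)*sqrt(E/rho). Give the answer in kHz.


Step 1: Convert units to SI.
t_SI = 1e-6 m, L_SI = 214e-6 m
Step 2: Calculate sqrt(E/rho).
sqrt(170e9 / 2330) = 8541.74 m/s
Step 3: Compute f0.
f0 = 0.162 * 1e-6 / (214e-6)^2 * 8541.74 = 30215.8 Hz = 30.22 kHz


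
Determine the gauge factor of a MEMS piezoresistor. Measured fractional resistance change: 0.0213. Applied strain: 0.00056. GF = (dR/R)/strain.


Step 1: Identify values.
dR/R = 0.0213, strain = 0.00056
Step 2: GF = (dR/R) / strain = 0.0213 / 0.00056
GF = 38.0


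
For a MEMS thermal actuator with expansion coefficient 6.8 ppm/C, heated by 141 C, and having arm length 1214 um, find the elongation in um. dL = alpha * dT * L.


Step 1: Convert CTE: alpha = 6.8 ppm/C = 6.8e-6 /C
Step 2: dL = 6.8e-6 * 141 * 1214
dL = 1.164 um


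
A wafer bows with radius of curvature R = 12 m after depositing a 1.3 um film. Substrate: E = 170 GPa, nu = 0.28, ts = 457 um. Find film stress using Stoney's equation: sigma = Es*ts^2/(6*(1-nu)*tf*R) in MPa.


Step 1: Compute numerator: Es * ts^2 = 170 * 457^2 = 35504330 (GPa*um^2)
Step 2: Compute denominator (R in um): 6*(1-nu)*tf*R = 6*0.72*1.3*12e6 = 67392000.0 (um^2)
Step 3: sigma (GPa) = 35504330 / 67392000.0 = 5.26833e-01 GPa
Step 4: Convert to MPa (x1000): sigma = 526.8 MPa


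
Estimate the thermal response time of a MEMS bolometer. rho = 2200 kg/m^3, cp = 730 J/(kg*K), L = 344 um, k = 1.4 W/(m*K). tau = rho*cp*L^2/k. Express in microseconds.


Step 1: Convert L to m: L = 344e-6 m
Step 2: L^2 = (344e-6)^2 = 1.18336e-07 m^2
Step 3: tau = 2200 * 730 * 1.18336e-07 / 1.4 = 1.3574829714e-01 s
Step 4: Convert to microseconds (multiply by 1e6).
tau = 135748.297 us


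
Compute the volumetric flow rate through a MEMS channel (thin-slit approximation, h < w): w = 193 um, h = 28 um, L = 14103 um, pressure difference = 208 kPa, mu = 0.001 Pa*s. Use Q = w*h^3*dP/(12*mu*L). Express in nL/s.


Step 1: Convert all dimensions to SI (meters).
w = 193e-6 m, h = 28e-6 m, L = 14103e-6 m, dP = 208e3 Pa
Step 2: Q = w * h^3 * dP / (12 * mu * L)
Q = 193e-6 * (28e-6)^3 * 208e3 / (12 * 0.001 * 14103e-6) = 5.20717275e-09 m^3/s
Step 3: Convert Q from m^3/s to nL/s (1 m^3 = 1e12 nL, so multiply by 1e12).
Q = 5207.173 nL/s


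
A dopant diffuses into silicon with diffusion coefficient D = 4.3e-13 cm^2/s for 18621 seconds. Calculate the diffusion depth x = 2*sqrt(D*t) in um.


Step 1: Compute D*t = 4.3e-13 * 18621 = 8.00703e-09 cm^2
Step 2: sqrt(D*t) = 8.9482e-05 cm
Step 3: x = 2 * 8.9482e-05 cm = 1.78964e-04 cm
Step 4: Convert to um (1 cm = 1e4 um): x = 1.79 um


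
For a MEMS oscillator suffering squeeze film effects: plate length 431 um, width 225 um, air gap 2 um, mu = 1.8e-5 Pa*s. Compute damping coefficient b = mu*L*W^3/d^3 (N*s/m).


Step 1: Convert to SI.
L = 431e-6 m, W = 225e-6 m, d = 2e-6 m
Step 2: W^3 = (225e-6)^3 = 1.14e-11 m^3
Step 3: d^3 = (2e-6)^3 = 8.00e-18 m^3
Step 4: b = 1.8e-5 * 431e-6 * 1.14e-11 / 8.00e-18
b = 1.10e-02 N*s/m


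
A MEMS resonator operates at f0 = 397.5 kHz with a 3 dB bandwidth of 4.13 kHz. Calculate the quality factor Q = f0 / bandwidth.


Step 1: Q = f0 / bandwidth
Step 2: Q = 397.5 / 4.13
Q = 96.2


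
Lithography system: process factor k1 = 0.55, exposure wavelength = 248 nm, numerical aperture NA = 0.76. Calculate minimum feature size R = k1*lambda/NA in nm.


Step 1: Identify values: k1 = 0.55, lambda = 248 nm, NA = 0.76
Step 2: R = k1 * lambda / NA
R = 0.55 * 248 / 0.76
R = 179.5 nm


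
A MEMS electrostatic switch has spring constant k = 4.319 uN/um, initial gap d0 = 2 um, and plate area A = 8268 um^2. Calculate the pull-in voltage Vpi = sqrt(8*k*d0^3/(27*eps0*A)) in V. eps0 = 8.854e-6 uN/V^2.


Step 1: Compute numerator: 8 * k * d0^3 = 8 * 4.319 * 2^3 = 276.416
Step 2: Compute denominator: 27 * eps0 * A = 27 * 8.854e-6 * 8268 = 1.976532
Step 3: Vpi = sqrt(276.416 / 1.976532)
Vpi = 11.83 V


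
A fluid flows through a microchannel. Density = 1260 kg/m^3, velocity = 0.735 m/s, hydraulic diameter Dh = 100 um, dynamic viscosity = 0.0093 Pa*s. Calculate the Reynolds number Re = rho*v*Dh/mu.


Step 1: Convert Dh to meters: Dh = 100e-6 m
Step 2: Re = rho * v * Dh / mu
Re = 1260 * 0.735 * 100e-6 / 0.0093
Re = 9.958


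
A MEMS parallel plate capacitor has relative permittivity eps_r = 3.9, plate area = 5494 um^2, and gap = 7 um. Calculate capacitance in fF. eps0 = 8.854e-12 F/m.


Step 1: Convert area to m^2: A = 5494e-12 m^2
Step 2: Convert gap to m: d = 7e-6 m
Step 3: C = eps0 * eps_r * A / d
C = 8.854e-12 * 3.9 * 5494e-12 / 7e-6
Step 4: Convert to fF (multiply by 1e15).
C = 27.1 fF


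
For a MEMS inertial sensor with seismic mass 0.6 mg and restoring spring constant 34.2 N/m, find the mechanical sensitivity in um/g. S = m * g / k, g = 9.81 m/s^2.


Step 1: Convert mass: m = 0.6 mg = 6.00e-07 kg
Step 2: S = m * g / k = 6.00e-07 * 9.81 / 34.2
Step 3: S = 1.72e-07 m/g
Step 4: Convert to um/g: S = 0.172 um/g


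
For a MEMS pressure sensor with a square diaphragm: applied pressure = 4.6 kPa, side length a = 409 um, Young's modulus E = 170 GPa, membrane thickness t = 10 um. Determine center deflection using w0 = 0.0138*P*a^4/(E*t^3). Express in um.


Step 1: Convert pressure to compatible units (E is in GPa, so P in GPa).
P = 4.6 kPa = 4.6e-6 GPa
Step 2: Compute numerator: 0.0138 * P * a^4.
a^4 = 409^4 = 27982932961
numerator = 0.0138 * 4.6e-6 * 27982932961 = 1.7764e+03
Step 3: Compute denominator: E * t^3 = 170 * 10^3 = 170000
Step 4: w0 = numerator / denominator = 1.7764e+03 / 170000 = 0.0104 um


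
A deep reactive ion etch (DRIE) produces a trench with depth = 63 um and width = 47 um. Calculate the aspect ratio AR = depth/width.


Step 1: AR = depth / width
Step 2: AR = 63 / 47
AR = 1.3


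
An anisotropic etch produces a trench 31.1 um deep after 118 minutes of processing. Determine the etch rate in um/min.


Step 1: Etch rate = depth / time
Step 2: rate = 31.1 / 118
rate = 0.264 um/min


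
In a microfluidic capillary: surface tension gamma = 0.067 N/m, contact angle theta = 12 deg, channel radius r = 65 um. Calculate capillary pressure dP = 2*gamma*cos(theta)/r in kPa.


Step 1: cos(12 deg) = 0.9781
Step 2: Convert r to m: r = 65e-6 m
Step 3: dP = 2 * 0.067 * 0.9781 / 65e-6 = 2016.4 Pa
Step 4: Convert Pa to kPa (divide by 1000).
dP = 2.02 kPa


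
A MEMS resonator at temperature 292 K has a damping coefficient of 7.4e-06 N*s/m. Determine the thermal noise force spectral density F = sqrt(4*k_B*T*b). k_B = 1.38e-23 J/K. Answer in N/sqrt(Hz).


Step 1: Compute 4 * k_B * T * b
= 4 * 1.38e-23 * 292 * 7.4e-06
= 1.1928e-25 N^2/Hz
Step 2: F_noise = sqrt(1.1928e-25)
F_noise = 3.45e-13 N/sqrt(Hz)


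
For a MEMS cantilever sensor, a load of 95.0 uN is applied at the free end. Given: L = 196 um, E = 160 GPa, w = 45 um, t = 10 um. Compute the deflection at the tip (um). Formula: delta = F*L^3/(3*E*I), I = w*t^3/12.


Step 1: Calculate the second moment of area.
I = w * t^3 / 12 = 45 * 10^3 / 12 = 3750.0 um^4
Step 2: Convert E to consistent units (1 GPa = 1000 uN/um^2).
E = 160 GPa = 160000 uN/um^2
Step 3: Calculate tip deflection.
delta = F * L^3 / (3 * E * I)
delta = 95.0 * 196^3 / (3 * 160000 * 3750.0)
delta = 0.3974 um


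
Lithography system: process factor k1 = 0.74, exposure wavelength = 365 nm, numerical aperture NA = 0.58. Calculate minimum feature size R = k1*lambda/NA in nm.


Step 1: Identify values: k1 = 0.74, lambda = 365 nm, NA = 0.58
Step 2: R = k1 * lambda / NA
R = 0.74 * 365 / 0.58
R = 465.7 nm


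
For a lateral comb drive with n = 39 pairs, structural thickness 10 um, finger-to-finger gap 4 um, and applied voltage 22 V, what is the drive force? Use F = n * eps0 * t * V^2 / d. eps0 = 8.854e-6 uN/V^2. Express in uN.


Step 1: Parameters: n=39, eps0=8.854e-6 uN/V^2, t=10 um, V=22 V, d=4 um
Step 2: V^2 = 484
Step 3: F = 39 * 8.854e-6 * 10 * 484 / 4
F = 0.418 uN


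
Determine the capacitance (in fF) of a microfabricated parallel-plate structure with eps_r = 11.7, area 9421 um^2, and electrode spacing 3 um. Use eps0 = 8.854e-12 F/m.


Step 1: Convert area to m^2: A = 9421e-12 m^2
Step 2: Convert gap to m: d = 3e-6 m
Step 3: C = eps0 * eps_r * A / d
C = 8.854e-12 * 11.7 * 9421e-12 / 3e-6
Step 4: Convert to fF (multiply by 1e15).
C = 325.31 fF


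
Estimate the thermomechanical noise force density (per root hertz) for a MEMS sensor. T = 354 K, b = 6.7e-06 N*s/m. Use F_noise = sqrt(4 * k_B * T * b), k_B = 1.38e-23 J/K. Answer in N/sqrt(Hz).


Step 1: Compute 4 * k_B * T * b
= 4 * 1.38e-23 * 354 * 6.7e-06
= 1.3092e-25 N^2/Hz
Step 2: F_noise = sqrt(1.3092e-25)
F_noise = 3.62e-13 N/sqrt(Hz)


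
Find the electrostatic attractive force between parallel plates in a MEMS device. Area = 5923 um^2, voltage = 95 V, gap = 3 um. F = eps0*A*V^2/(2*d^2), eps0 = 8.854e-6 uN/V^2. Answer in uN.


Step 1: Identify parameters.
eps0 = 8.854e-6 uN/V^2, A = 5923 um^2, V = 95 V, d = 3 um
Step 2: Compute V^2 = 95^2 = 9025
Step 3: Compute d^2 = 3^2 = 9
Step 4: F = 0.5 * 8.854e-6 * 5923 * 9025 / 9
F = 26.294 uN


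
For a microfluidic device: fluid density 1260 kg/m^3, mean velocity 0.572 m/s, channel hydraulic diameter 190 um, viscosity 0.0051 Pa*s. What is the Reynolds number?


Step 1: Convert Dh to meters: Dh = 190e-6 m
Step 2: Re = rho * v * Dh / mu
Re = 1260 * 0.572 * 190e-6 / 0.0051
Re = 26.85


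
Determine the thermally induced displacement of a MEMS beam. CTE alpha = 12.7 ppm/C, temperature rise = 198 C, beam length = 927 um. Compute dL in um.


Step 1: Convert CTE: alpha = 12.7 ppm/C = 12.7e-6 /C
Step 2: dL = 12.7e-6 * 198 * 927
dL = 2.331 um


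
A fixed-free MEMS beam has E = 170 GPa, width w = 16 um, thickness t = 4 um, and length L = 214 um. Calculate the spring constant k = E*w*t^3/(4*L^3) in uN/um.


Step 1: Convert E to consistent units (1 GPa = 1000 uN/um^2).
E = 170 GPa = 170000 uN/um^2
Step 2: Compute t^3 = 4^3 = 64
Step 3: Compute L^3 = 214^3 = 9800344
Step 4: k = 170000 * 16 * 64 / (4 * 9800344)
k = 4.4407 uN/um


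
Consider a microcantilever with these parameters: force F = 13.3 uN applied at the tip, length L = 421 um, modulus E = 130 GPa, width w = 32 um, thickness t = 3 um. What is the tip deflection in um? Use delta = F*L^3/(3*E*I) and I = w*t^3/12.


Step 1: Calculate the second moment of area.
I = w * t^3 / 12 = 32 * 3^3 / 12 = 72.0 um^4
Step 2: Convert E to consistent units (1 GPa = 1000 uN/um^2).
E = 130 GPa = 130000 uN/um^2
Step 3: Calculate tip deflection.
delta = F * L^3 / (3 * E * I)
delta = 13.3 * 421^3 / (3 * 130000 * 72.0)
delta = 35.3428 um


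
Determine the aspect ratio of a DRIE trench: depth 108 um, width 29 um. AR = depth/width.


Step 1: AR = depth / width
Step 2: AR = 108 / 29
AR = 3.7


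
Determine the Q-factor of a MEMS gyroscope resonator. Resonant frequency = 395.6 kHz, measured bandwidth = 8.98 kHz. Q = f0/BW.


Step 1: Q = f0 / bandwidth
Step 2: Q = 395.6 / 8.98
Q = 44.1


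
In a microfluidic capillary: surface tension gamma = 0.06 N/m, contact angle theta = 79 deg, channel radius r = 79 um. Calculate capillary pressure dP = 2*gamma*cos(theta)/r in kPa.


Step 1: cos(79 deg) = 0.1908
Step 2: Convert r to m: r = 79e-6 m
Step 3: dP = 2 * 0.06 * 0.1908 / 79e-6 = 289.8 Pa
Step 4: Convert Pa to kPa (divide by 1000).
dP = 0.29 kPa


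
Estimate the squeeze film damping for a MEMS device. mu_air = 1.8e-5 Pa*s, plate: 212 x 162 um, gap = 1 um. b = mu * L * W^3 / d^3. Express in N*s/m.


Step 1: Convert to SI.
L = 212e-6 m, W = 162e-6 m, d = 1e-6 m
Step 2: W^3 = (162e-6)^3 = 4.25e-12 m^3
Step 3: d^3 = (1e-6)^3 = 1.00e-18 m^3
Step 4: b = 1.8e-5 * 212e-6 * 4.25e-12 / 1.00e-18
b = 1.62e-02 N*s/m


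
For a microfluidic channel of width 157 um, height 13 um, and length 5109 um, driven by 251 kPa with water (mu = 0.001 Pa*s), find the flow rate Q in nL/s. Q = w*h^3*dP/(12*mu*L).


Step 1: Convert all dimensions to SI (meters).
w = 157e-6 m, h = 13e-6 m, L = 5109e-6 m, dP = 251e3 Pa
Step 2: Q = w * h^3 * dP / (12 * mu * L)
Q = 157e-6 * (13e-6)^3 * 251e3 / (12 * 0.001 * 5109e-6) = 1.41216773e-09 m^3/s
Step 3: Convert Q from m^3/s to nL/s (1 m^3 = 1e12 nL, so multiply by 1e12).
Q = 1412.168 nL/s


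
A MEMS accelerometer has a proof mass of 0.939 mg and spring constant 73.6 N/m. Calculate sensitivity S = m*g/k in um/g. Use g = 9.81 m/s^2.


Step 1: Convert mass: m = 0.939 mg = 9.39e-07 kg
Step 2: S = m * g / k = 9.39e-07 * 9.81 / 73.6
Step 3: S = 1.25e-07 m/g
Step 4: Convert to um/g: S = 0.125 um/g


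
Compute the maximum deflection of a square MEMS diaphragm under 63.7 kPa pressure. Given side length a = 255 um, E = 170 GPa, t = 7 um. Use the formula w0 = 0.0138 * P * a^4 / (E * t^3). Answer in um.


Step 1: Convert pressure to compatible units (E is in GPa, so P in GPa).
P = 63.7 kPa = 63.7e-6 GPa
Step 2: Compute numerator: 0.0138 * P * a^4.
a^4 = 255^4 = 4228250625
numerator = 0.0138 * 63.7e-6 * 4228250625 = 3.7169e+03
Step 3: Compute denominator: E * t^3 = 170 * 7^3 = 58310
Step 4: w0 = numerator / denominator = 3.7169e+03 / 58310 = 0.0637 um


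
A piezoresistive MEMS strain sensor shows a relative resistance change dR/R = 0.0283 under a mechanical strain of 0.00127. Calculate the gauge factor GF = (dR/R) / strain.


Step 1: Identify values.
dR/R = 0.0283, strain = 0.00127
Step 2: GF = (dR/R) / strain = 0.0283 / 0.00127
GF = 22.3


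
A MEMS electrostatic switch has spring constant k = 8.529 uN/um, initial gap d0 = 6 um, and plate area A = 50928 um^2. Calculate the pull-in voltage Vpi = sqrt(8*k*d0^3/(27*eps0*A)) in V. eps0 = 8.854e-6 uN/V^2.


Step 1: Compute numerator: 8 * k * d0^3 = 8 * 8.529 * 6^3 = 14738.112
Step 2: Compute denominator: 27 * eps0 * A = 27 * 8.854e-6 * 50928 = 12.174746
Step 3: Vpi = sqrt(14738.112 / 12.174746)
Vpi = 34.79 V


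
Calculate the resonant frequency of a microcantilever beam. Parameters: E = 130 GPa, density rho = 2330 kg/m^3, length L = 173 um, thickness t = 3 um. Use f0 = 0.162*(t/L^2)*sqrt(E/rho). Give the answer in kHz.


Step 1: Convert units to SI.
t_SI = 3e-6 m, L_SI = 173e-6 m
Step 2: Calculate sqrt(E/rho).
sqrt(130e9 / 2330) = 7469.54 m/s
Step 3: Compute f0.
f0 = 0.162 * 3e-6 / (173e-6)^2 * 7469.54 = 121293.6 Hz = 121.29 kHz


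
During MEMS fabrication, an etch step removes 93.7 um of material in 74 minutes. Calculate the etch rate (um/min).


Step 1: Etch rate = depth / time
Step 2: rate = 93.7 / 74
rate = 1.266 um/min


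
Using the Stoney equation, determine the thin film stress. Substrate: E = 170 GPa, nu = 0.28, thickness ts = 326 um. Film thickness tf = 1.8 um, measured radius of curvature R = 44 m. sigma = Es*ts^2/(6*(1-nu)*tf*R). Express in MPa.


Step 1: Compute numerator: Es * ts^2 = 170 * 326^2 = 18066920 (GPa*um^2)
Step 2: Compute denominator (R in um): 6*(1-nu)*tf*R = 6*0.72*1.8*44e6 = 342144000.0 (um^2)
Step 3: sigma (GPa) = 18066920 / 342144000.0 = 5.2805e-02 GPa
Step 4: Convert to MPa (x1000): sigma = 52.8 MPa


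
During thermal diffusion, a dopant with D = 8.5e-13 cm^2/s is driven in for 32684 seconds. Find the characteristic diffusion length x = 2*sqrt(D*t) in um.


Step 1: Compute D*t = 8.5e-13 * 32684 = 2.77814e-08 cm^2
Step 2: sqrt(D*t) = 1.66678e-04 cm
Step 3: x = 2 * 1.66678e-04 cm = 3.33356e-04 cm
Step 4: Convert to um (1 cm = 1e4 um): x = 3.334 um


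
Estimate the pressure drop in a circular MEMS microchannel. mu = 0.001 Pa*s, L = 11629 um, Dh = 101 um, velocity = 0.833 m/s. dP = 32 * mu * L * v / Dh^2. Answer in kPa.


Step 1: Convert to SI: L = 11629e-6 m, Dh = 101e-6 m
Step 2: dP = 32 * 0.001 * 11629e-6 * 0.833 / (101e-6)^2
Step 3: dP = 30387.47 Pa
Step 4: Convert to kPa: dP = 30.39 kPa


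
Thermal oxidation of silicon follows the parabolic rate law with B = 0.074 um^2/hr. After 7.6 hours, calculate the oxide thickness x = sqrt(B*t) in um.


Step 1: Compute B*t = 0.074 * 7.6 = 0.5624
Step 2: x = sqrt(0.5624)
x = 0.75 um


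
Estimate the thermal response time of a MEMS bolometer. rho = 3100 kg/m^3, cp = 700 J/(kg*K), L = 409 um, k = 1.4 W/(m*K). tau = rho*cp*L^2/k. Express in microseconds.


Step 1: Convert L to m: L = 409e-6 m
Step 2: L^2 = (409e-6)^2 = 1.67281e-07 m^2
Step 3: tau = 3100 * 700 * 1.67281e-07 / 1.4 = 2.5928555e-01 s
Step 4: Convert to microseconds (multiply by 1e6).
tau = 259285.55 us


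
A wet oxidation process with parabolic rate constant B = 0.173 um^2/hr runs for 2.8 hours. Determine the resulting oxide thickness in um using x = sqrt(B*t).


Step 1: Compute B*t = 0.173 * 2.8 = 0.4844
Step 2: x = sqrt(0.4844)
x = 0.696 um


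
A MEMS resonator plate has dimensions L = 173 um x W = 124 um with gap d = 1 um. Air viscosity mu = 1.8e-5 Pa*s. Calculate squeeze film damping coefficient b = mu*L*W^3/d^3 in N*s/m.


Step 1: Convert to SI.
L = 173e-6 m, W = 124e-6 m, d = 1e-6 m
Step 2: W^3 = (124e-6)^3 = 1.91e-12 m^3
Step 3: d^3 = (1e-6)^3 = 1.00e-18 m^3
Step 4: b = 1.8e-5 * 173e-6 * 1.91e-12 / 1.00e-18
b = 5.94e-03 N*s/m


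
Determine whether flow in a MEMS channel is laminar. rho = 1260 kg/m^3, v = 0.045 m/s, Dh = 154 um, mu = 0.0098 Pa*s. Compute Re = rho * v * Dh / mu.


Step 1: Convert Dh to meters: Dh = 154e-6 m
Step 2: Re = rho * v * Dh / mu
Re = 1260 * 0.045 * 154e-6 / 0.0098
Re = 0.891
Since Re = 0.891 is below ~2300, the flow is laminar.


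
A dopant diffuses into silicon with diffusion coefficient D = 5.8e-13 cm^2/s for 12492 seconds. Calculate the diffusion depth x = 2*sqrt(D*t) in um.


Step 1: Compute D*t = 5.8e-13 * 12492 = 7.24536e-09 cm^2
Step 2: sqrt(D*t) = 8.51197e-05 cm
Step 3: x = 2 * 8.51197e-05 cm = 1.702394e-04 cm
Step 4: Convert to um (1 cm = 1e4 um): x = 1.702 um


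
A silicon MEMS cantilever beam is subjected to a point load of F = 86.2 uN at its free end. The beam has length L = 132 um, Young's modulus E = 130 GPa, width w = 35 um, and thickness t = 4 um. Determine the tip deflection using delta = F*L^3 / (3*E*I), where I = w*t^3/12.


Step 1: Calculate the second moment of area.
I = w * t^3 / 12 = 35 * 4^3 / 12 = 186.6667 um^4
Step 2: Convert E to consistent units (1 GPa = 1000 uN/um^2).
E = 130 GPa = 130000 uN/um^2
Step 3: Calculate tip deflection.
delta = F * L^3 / (3 * E * I)
delta = 86.2 * 132^3 / (3 * 130000 * 186.6667)
delta = 2.7233 um


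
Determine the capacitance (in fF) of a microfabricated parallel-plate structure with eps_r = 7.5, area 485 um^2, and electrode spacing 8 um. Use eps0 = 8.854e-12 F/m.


Step 1: Convert area to m^2: A = 485e-12 m^2
Step 2: Convert gap to m: d = 8e-6 m
Step 3: C = eps0 * eps_r * A / d
C = 8.854e-12 * 7.5 * 485e-12 / 8e-6
Step 4: Convert to fF (multiply by 1e15).
C = 4.03 fF


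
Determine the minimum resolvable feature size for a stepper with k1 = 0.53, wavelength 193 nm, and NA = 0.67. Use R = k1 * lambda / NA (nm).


Step 1: Identify values: k1 = 0.53, lambda = 193 nm, NA = 0.67
Step 2: R = k1 * lambda / NA
R = 0.53 * 193 / 0.67
R = 152.7 nm


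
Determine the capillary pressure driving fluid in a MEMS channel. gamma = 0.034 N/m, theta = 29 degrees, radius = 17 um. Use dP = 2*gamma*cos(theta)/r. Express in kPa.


Step 1: cos(29 deg) = 0.8746
Step 2: Convert r to m: r = 17e-6 m
Step 3: dP = 2 * 0.034 * 0.8746 / 17e-6 = 3498.4 Pa
Step 4: Convert Pa to kPa (divide by 1000).
dP = 3.5 kPa


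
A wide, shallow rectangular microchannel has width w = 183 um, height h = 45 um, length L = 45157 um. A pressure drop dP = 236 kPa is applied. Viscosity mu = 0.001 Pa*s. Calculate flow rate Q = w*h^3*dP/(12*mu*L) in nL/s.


Step 1: Convert all dimensions to SI (meters).
w = 183e-6 m, h = 45e-6 m, L = 45157e-6 m, dP = 236e3 Pa
Step 2: Q = w * h^3 * dP / (12 * mu * L)
Q = 183e-6 * (45e-6)^3 * 236e3 / (12 * 0.001 * 45157e-6) = 7.26263647e-09 m^3/s
Step 3: Convert Q from m^3/s to nL/s (1 m^3 = 1e12 nL, so multiply by 1e12).
Q = 7262.636 nL/s


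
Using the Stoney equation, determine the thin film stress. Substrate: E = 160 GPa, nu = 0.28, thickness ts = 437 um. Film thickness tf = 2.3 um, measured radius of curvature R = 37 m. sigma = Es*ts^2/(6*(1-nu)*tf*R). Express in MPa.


Step 1: Compute numerator: Es * ts^2 = 160 * 437^2 = 30555040 (GPa*um^2)
Step 2: Compute denominator (R in um): 6*(1-nu)*tf*R = 6*0.72*2.3*37e6 = 367632000.0 (um^2)
Step 3: sigma (GPa) = 30555040 / 367632000.0 = 8.3113e-02 GPa
Step 4: Convert to MPa (x1000): sigma = 83.1 MPa


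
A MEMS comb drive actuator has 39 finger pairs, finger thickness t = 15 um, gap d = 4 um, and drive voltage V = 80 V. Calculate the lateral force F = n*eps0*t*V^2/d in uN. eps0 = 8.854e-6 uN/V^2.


Step 1: Parameters: n=39, eps0=8.854e-6 uN/V^2, t=15 um, V=80 V, d=4 um
Step 2: V^2 = 6400
Step 3: F = 39 * 8.854e-6 * 15 * 6400 / 4
F = 8.287 uN
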